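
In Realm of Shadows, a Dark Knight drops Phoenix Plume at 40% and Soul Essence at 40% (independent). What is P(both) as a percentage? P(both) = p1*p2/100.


For independent events, P(both) = P(A) * P(B)
= 40% * 40%
= 1600 / 100 %
= 16.0%

16.0%


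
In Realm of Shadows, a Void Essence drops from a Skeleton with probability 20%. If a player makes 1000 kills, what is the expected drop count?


Expected drops = kills * (drop_rate / 100)
= 1000 * (20 / 100)
= 1000 * 0.2
= 200.0

200.0 drops


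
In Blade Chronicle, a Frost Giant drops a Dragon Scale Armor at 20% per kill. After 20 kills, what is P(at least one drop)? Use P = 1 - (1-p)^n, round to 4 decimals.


P(at least one) = 1 - P(none) = 1 - (1-p)^n
p = 20/100 = 0.2
1 - p = 0.8
(1 - p)^20 = 0.8^20 = 0.011529
P(at least one) = 1 - 0.011529 = 0.9885

0.9885


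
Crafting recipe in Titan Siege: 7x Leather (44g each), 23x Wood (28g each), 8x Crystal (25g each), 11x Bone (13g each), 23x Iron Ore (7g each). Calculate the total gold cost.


Cost breakdown:
  Leather: 7 * 44 = 308
  Wood: 23 * 28 = 644
  Crystal: 8 * 25 = 200
  Bone: 11 * 13 = 143
  Iron Ore: 23 * 7 = 161
Total = 308 + 644 + 200 + 143 + 161 = 1456

1456 gold


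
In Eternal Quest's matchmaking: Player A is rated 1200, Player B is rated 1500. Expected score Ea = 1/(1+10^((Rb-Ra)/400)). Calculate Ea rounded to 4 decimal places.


Elo expected score: Ea = 1/(1 + 10^((Rb-Ra)/400))
Rb - Ra = 1500 - 1200 = 300
(Rb-Ra)/400 = 300/400 = 0.75
10^0.75 = 5.623413
Ea = 1/(1 + 5.623413) = 1/6.623413 = 0.1510

0.1510


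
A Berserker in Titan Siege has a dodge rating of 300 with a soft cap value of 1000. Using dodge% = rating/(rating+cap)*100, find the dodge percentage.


dodge% = 300 / (300 + 1000) * 100
= 300 / 1300 * 100
= 0.230769 * 100
= 23.08%

23.08%


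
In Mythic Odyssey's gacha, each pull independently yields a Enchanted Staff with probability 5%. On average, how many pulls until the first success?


Expected pulls for a geometric distribution = 1/p = 100 / rate%
= 100 / 5
= 20.0

20.0 pulls


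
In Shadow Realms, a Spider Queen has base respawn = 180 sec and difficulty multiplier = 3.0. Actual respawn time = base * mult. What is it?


Respawn time = base * multiplier
= 180 * 3.0
= 540.0 seconds

540.0 seconds


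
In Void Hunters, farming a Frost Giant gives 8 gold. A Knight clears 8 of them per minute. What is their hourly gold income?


Gold per minute = 8 * 8 = 64
Gold per hour = 64 * 60 = 3840

3840 gold/hour


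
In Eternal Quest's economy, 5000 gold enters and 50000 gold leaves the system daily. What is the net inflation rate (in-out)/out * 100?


Net gold = 5000 - 50000 = -45000
Inflation rate = net / sunk * 100 = -45000 / 50000 * 100
= -0.9 * 100
= -90.00%

-90.00%


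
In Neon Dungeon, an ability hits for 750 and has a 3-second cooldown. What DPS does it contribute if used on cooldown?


DPS = damage / cooldown
= 750 / 3
= 250.00

250.00 DPS


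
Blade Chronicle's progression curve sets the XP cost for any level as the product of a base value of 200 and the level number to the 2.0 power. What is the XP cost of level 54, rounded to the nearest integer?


XP = 200 * level^2.0
Substitute level = 54:
XP = 200 * 54^2.0
= 200 * 2916.0
= 583200

583200 XP


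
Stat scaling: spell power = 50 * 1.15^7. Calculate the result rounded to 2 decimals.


value = base * growth^level
= 50 * 1.15^7
= 50 * 2.66002
= 133.00

133.00 spell power


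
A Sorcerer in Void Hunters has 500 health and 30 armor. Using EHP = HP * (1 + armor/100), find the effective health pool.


EHP = 500 * (1 + 30/100)
= 500 * (1 + 0.3)
= 500 * 1.3
= 650.0

650.0 EHP


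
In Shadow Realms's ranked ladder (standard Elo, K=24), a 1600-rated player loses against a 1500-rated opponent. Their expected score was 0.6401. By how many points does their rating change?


Elo update: delta = K * (S - Ea), where S = 0 (loses)
S - Ea = 0 - 0.6401 = -0.6401
Rating change = 24 * -0.6401
= -15.36

-15.36 rating points


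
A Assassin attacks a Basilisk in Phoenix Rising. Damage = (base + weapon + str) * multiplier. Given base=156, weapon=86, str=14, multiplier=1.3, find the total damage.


Sum base + weapon + str = 156 + 86 + 14 = 256
Multiply by 1.3:
256 * 1.3 = 332.8

332.8 damage


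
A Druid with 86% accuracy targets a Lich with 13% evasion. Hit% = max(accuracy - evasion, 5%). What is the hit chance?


accuracy - evasion = 86 - 13 = 73
Apply floor: max(73, 5) = 73
Hit chance = 73%

73%


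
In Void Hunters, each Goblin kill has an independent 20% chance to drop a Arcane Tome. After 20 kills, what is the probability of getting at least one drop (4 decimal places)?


P(at least one) = 1 - P(none) = 1 - (1-p)^n
p = 20/100 = 0.2
1 - p = 0.8
(1 - p)^20 = 0.8^20 = 0.011529
P(at least one) = 1 - 0.011529 = 0.9885

0.9885


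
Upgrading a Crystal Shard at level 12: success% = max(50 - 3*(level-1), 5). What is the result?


raw_rate = 50 - 3 * (12 - 1)
= 50 - 3 * 11
= 50 - 33
= 17
Apply floor: max(17, 5) = 17%

17%


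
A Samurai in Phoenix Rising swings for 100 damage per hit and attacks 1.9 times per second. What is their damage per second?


DPS = damage * attack_speed
= 100 * 1.9
= 190.0

190.0 DPS


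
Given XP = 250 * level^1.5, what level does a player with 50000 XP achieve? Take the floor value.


XP = 250 * level^1.5, so level = (XP / 250)^(1/1.5)
= (50000 / 250)^(1/1.5)
= 200.0^0.6667
= 34.1995
Floor: level = 34

level 34


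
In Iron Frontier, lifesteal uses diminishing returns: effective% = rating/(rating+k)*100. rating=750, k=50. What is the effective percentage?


effective% = rating / (rating + k) * 100
= 750 / (750 + 50) * 100
= 750 / 800 * 100
= 0.9375 * 100
= 93.75%

93.75%


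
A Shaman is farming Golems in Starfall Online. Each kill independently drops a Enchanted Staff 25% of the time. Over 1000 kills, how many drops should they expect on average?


Expected drops = kills * (drop_rate / 100)
= 1000 * (25 / 100)
= 1000 * 0.25
= 250.0

250.0 drops


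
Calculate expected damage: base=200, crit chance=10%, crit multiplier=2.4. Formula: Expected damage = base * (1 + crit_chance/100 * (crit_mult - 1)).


E[dmg] = base * (1 + crit_chance * (crit_mult - 1))
cc as decimal = 10/100 = 0.1
cm - 1 = 2.4 - 1 = 1.4
Bonus factor = 0.1 * 1.4 = 0.14
Total multiplier = 1 + 0.14 = 1.14
Expected damage = 200 * 1.14 = 228.00

228.00 damage


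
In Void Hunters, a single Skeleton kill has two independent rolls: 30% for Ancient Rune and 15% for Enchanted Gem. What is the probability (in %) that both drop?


For independent events, P(both) = P(A) * P(B)
= 30% * 15%
= 450 / 100 %
= 4.5%

4.5%


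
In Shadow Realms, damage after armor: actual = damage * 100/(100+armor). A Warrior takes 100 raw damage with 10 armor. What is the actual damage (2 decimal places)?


actual = 100 * 100 / (100 + 10)
= 100 * 100 / 110
= 10000 / 110
= 90.91

90.91 damage


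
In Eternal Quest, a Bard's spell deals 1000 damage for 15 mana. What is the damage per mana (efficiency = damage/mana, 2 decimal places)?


Efficiency = damage / mana
= 1000 / 15
= 66.67

66.67 dmg/mana


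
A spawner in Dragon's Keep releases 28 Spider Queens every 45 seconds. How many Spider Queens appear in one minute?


Spawns per minute = count * (60 / interval)
= 28 * (60 / 45)
= 28 * 1.3333
= 37.33

37.33 per minute


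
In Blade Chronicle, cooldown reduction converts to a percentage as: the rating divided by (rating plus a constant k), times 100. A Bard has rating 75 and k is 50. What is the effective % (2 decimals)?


effective% = rating / (rating + k) * 100
= 75 / (75 + 50) * 100
= 75 / 125 * 100
= 0.6 * 100
= 60.00%

60.00%


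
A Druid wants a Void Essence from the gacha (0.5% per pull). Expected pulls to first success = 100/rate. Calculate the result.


Expected pulls for a geometric distribution = 1/p = 100 / rate%
= 100 / 0.5
= 200.0

200.0 pulls


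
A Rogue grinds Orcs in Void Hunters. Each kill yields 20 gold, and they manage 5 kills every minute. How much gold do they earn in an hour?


Gold per minute = 20 * 5 = 100
Gold per hour = 100 * 60 = 6000

6000 gold/hour


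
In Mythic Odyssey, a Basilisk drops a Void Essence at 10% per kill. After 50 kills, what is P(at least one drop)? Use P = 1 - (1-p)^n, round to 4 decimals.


P(at least one) = 1 - P(none) = 1 - (1-p)^n
p = 10/100 = 0.1
1 - p = 0.9
(1 - p)^50 = 0.9^50 = 0.005154
P(at least one) = 1 - 0.005154 = 0.9948

0.9948


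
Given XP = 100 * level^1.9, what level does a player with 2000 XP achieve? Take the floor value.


XP = 100 * level^1.9, so level = (XP / 100)^(1/1.9)
= (2000 / 100)^(1/1.9)
= 20.0^0.5263
= 4.839
Floor: level = 4

level 4


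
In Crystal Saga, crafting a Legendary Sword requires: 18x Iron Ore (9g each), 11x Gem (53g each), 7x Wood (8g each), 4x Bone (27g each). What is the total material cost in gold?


Cost breakdown:
  Iron Ore: 18 * 9 = 162
  Gem: 11 * 53 = 583
  Wood: 7 * 8 = 56
  Bone: 4 * 27 = 108
Total = 162 + 583 + 56 + 108 = 909

909 gold


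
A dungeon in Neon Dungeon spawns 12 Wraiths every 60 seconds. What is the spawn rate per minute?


Spawns per minute = count * (60 / interval)
= 12 * (60 / 60)
= 12 * 1.0
= 12.0

12.0 per minute


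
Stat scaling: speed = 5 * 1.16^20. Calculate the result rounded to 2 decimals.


value = base * growth^level
= 5 * 1.16^20
= 5 * 19.460759
= 97.30

97.30 speed


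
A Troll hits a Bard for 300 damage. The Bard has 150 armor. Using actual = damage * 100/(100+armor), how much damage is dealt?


actual = 300 * 100 / (100 + 150)
= 300 * 100 / 250
= 30000 / 250
= 120.00

120.00 damage


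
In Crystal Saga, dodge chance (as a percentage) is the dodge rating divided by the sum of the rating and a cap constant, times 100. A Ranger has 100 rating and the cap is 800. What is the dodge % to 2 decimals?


dodge% = 100 / (100 + 800) * 100
= 100 / 900 * 100
= 0.111111 * 100
= 11.11%

11.11%


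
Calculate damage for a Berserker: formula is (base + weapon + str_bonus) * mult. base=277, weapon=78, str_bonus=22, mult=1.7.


Sum base + weapon + str = 277 + 78 + 22 = 377
Multiply by 1.7:
377 * 1.7 = 640.9

640.9 damage


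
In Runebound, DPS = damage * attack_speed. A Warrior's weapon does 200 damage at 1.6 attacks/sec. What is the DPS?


DPS = damage * attack_speed
= 200 * 1.6
= 320.0

320.0 DPS


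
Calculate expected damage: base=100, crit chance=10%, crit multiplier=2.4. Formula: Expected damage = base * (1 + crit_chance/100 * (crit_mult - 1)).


E[dmg] = base * (1 + crit_chance * (crit_mult - 1))
cc as decimal = 10/100 = 0.1
cm - 1 = 2.4 - 1 = 1.4
Bonus factor = 0.1 * 1.4 = 0.14
Total multiplier = 1 + 0.14 = 1.14
Expected damage = 100 * 1.14 = 114.00

114.00 damage


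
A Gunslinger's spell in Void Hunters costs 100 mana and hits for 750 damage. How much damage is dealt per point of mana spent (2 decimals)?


Efficiency = damage / mana
= 750 / 100
= 7.50

7.50 dmg/mana


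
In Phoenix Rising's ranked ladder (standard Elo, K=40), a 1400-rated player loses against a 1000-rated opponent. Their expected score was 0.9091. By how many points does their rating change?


Elo update: delta = K * (S - Ea), where S = 0 (loses)
S - Ea = 0 - 0.9091 = -0.9091
Rating change = 40 * -0.9091
= -36.36

-36.36 rating points


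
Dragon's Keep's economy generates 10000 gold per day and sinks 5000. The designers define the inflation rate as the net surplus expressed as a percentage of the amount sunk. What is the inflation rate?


Net gold = 10000 - 5000 = 5000
Inflation rate = net / sunk * 100 = 5000 / 5000 * 100
= 1.0 * 100
= 100.00%

100.00%


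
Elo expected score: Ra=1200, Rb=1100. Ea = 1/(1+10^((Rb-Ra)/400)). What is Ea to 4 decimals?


Elo expected score: Ea = 1/(1 + 10^((Rb-Ra)/400))
Rb - Ra = 1100 - 1200 = -100
(Rb-Ra)/400 = -100/400 = -0.25
10^-0.25 = 0.562341
Ea = 1/(1 + 0.562341) = 1/1.562341 = 0.6401

0.6401


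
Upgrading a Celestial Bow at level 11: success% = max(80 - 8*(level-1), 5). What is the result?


raw_rate = 80 - 8 * (11 - 1)
= 80 - 8 * 10
= 80 - 80
= 0
Apply floor: max(0, 5) = 5%

5%


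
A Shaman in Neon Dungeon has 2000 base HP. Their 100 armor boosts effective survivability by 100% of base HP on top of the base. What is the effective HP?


EHP = 2000 * (1 + 100/100)
= 2000 * (1 + 1.0)
= 2000 * 2.0
= 4000.0

4000.0 EHP


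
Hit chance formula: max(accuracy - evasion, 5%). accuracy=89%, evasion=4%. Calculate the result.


accuracy - evasion = 89 - 4 = 85
Apply floor: max(85, 5) = 85
Hit chance = 85%

85%


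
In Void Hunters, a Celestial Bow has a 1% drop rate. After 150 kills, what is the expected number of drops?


Expected drops = kills * (drop_rate / 100)
= 150 * (1 / 100)
= 150 * 0.01
= 1.5

1.5 drops


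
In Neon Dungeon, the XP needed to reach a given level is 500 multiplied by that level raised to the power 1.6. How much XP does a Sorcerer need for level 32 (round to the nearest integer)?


XP = 500 * level^1.6
Substitute level = 32:
XP = 500 * 32^1.6
= 500 * 256.0
= 128000

128000 XP


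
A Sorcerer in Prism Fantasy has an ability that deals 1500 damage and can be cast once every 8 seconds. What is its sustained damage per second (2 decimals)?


DPS = damage / cooldown
= 1500 / 8
= 187.50

187.50 DPS


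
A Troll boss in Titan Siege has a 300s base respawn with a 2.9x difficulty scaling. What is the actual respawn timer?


Respawn time = base * multiplier
= 300 * 2.9
= 870.0 seconds

870.0 seconds


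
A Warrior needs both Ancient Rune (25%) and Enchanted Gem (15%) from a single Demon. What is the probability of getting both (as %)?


For independent events, P(both) = P(A) * P(B)
= 25% * 15%
= 375 / 100 %
= 3.75%

3.75%


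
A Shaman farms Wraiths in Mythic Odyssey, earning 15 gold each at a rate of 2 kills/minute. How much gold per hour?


Gold per minute = 15 * 2 = 30
Gold per hour = 30 * 60 = 1800

1800 gold/hour


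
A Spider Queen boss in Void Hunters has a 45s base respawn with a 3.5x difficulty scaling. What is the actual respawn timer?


Respawn time = base * multiplier
= 45 * 3.5
= 157.5 seconds

157.5 seconds


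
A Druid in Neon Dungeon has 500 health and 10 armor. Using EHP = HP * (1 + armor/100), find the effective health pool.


EHP = 500 * (1 + 10/100)
= 500 * (1 + 0.1)
= 500 * 1.1
= 550.0

550.0 EHP


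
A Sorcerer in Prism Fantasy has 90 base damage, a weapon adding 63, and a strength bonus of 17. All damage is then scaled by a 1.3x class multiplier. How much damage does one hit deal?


Sum base + weapon + str = 90 + 63 + 17 = 170
Multiply by 1.3:
170 * 1.3 = 221.0

221.0 damage


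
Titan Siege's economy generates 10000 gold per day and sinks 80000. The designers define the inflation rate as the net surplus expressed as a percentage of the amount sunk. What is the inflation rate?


Net gold = 10000 - 80000 = -70000
Inflation rate = net / sunk * 100 = -70000 / 80000 * 100
= -0.875 * 100
= -87.50%

-87.50%


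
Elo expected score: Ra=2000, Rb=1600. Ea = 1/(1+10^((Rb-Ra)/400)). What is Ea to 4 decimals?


Elo expected score: Ea = 1/(1 + 10^((Rb-Ra)/400))
Rb - Ra = 1600 - 2000 = -400
(Rb-Ra)/400 = -400/400 = -1.0
10^-1.0 = 0.1
Ea = 1/(1 + 0.1) = 1/1.1 = 0.9091

0.9091


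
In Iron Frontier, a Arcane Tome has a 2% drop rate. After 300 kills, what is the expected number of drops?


Expected drops = kills * (drop_rate / 100)
= 300 * (2 / 100)
= 300 * 0.02
= 6.0

6.0 drops


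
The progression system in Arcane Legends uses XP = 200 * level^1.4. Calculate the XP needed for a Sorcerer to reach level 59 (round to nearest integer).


XP = 200 * level^1.4
Substitute level = 59:
XP = 200 * 59^1.4
= 200 * 301.4344
= 60287

60287 XP


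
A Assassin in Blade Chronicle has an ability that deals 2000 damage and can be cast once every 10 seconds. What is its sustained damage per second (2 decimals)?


DPS = damage / cooldown
= 2000 / 10
= 200.00

200.00 DPS


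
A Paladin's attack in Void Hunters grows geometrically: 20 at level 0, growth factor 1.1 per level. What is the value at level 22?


value = base * growth^level
= 20 * 1.1^22
= 20 * 8.140275
= 162.81

162.81 attack


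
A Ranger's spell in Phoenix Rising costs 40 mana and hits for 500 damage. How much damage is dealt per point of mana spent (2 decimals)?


Efficiency = damage / mana
= 500 / 40
= 12.50

12.50 dmg/mana


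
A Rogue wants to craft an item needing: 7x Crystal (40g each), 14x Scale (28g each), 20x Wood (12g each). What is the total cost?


Cost breakdown:
  Crystal: 7 * 40 = 280
  Scale: 14 * 28 = 392
  Wood: 20 * 12 = 240
Total = 280 + 392 + 240 = 912

912 gold


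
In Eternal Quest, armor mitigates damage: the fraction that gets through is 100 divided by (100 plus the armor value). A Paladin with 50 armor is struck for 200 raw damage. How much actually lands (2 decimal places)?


actual = 200 * 100 / (100 + 50)
= 200 * 100 / 150
= 20000 / 150
= 133.33

133.33 damage


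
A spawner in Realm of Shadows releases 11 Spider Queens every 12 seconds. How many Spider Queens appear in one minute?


Spawns per minute = count * (60 / interval)
= 11 * (60 / 12)
= 11 * 5.0
= 55.0

55.0 per minute


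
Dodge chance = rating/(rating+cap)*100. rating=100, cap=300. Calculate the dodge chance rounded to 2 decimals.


dodge% = 100 / (100 + 300) * 100
= 100 / 400 * 100
= 0.25 * 100
= 25.00%

25.00%


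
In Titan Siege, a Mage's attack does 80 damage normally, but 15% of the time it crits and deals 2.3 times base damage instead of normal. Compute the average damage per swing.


E[dmg] = base * (1 + crit_chance * (crit_mult - 1))
cc as decimal = 15/100 = 0.15
cm - 1 = 2.3 - 1 = 1.3
Bonus factor = 0.15 * 1.3 = 0.195
Total multiplier = 1 + 0.195 = 1.195
Expected damage = 80 * 1.195 = 95.60

95.60 damage


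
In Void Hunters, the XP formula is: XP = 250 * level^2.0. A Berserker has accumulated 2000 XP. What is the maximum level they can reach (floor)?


XP = 250 * level^2.0, so level = (XP / 250)^(1/2.0)
= (2000 / 250)^(1/2.0)
= 8.0^0.5
= 2.8284
Floor: level = 2

level 2


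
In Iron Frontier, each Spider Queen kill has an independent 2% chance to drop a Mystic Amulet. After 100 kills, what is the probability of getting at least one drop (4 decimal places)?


P(at least one) = 1 - P(none) = 1 - (1-p)^n
p = 2/100 = 0.02
1 - p = 0.98
(1 - p)^100 = 0.98^100 = 0.132620
P(at least one) = 1 - 0.132620 = 0.8674

0.8674


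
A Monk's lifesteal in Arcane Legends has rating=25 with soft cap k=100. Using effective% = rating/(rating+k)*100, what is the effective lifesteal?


effective% = rating / (rating + k) * 100
= 25 / (25 + 100) * 100
= 25 / 125 * 100
= 0.2 * 100
= 20.00%

20.00%


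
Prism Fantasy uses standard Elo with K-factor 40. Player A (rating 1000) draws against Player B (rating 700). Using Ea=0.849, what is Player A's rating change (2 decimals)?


Elo update: delta = K * (S - Ea), where S = 0.5 (draws)
S - Ea = 0.5 - 0.849 = -0.349
Rating change = 40 * -0.349
= -13.96

-13.96 rating points


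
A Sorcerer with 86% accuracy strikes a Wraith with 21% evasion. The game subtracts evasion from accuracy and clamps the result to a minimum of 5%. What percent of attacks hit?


accuracy - evasion = 86 - 21 = 65
Apply floor: max(65, 5) = 65
Hit chance = 65%

65%


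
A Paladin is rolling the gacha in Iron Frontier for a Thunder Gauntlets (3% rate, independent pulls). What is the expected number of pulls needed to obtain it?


Expected pulls for a geometric distribution = 1/p = 100 / rate%
= 100 / 3
= 33.33

33.33 pulls


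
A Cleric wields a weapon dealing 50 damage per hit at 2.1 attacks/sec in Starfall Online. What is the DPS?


DPS = damage * attack_speed
= 50 * 2.1
= 105.0

105.0 DPS


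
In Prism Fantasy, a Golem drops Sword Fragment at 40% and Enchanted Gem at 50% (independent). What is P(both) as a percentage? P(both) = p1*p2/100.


For independent events, P(both) = P(A) * P(B)
= 40% * 50%
= 2000 / 100 %
= 20.0%

20.0%


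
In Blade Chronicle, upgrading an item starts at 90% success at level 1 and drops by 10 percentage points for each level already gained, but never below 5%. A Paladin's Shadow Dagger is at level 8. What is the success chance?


raw_rate = 90 - 10 * (8 - 1)
= 90 - 10 * 7
= 90 - 70
= 20
Apply floor: max(20, 5) = 20%

20%


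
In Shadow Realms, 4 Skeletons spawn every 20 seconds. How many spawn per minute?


Spawns per minute = count * (60 / interval)
= 4 * (60 / 20)
= 4 * 3.0
= 12.0

12.0 per minute


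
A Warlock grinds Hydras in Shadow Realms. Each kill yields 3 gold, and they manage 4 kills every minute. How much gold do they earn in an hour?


Gold per minute = 3 * 4 = 12
Gold per hour = 12 * 60 = 720

720 gold/hour


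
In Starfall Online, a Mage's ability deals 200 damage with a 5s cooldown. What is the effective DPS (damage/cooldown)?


DPS = damage / cooldown
= 200 / 5
= 40.00

40.00 DPS


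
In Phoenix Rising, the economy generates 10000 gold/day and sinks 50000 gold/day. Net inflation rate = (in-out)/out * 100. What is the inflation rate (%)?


Net gold = 10000 - 50000 = -40000
Inflation rate = net / sunk * 100 = -40000 / 50000 * 100
= -0.8 * 100
= -80.00%

-80.00%


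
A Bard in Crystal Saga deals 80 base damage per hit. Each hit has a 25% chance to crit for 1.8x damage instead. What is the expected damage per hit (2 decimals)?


E[dmg] = base * (1 + crit_chance * (crit_mult - 1))
cc as decimal = 25/100 = 0.25
cm - 1 = 1.8 - 1 = 0.8
Bonus factor = 0.25 * 0.8 = 0.2
Total multiplier = 1 + 0.2 = 1.2
Expected damage = 80 * 1.2 = 96.00

96.00 damage


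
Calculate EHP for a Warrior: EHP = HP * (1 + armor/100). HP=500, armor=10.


EHP = 500 * (1 + 10/100)
= 500 * (1 + 0.1)
= 500 * 1.1
= 550.0

550.0 EHP


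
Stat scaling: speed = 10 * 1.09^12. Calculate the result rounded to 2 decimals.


value = base * growth^level
= 10 * 1.09^12
= 10 * 2.812665
= 28.13

28.13 speed


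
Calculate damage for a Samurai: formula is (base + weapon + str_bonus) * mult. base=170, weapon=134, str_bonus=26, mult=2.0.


Sum base + weapon + str = 170 + 134 + 26 = 330
Multiply by 2.0:
330 * 2.0 = 660.0

660.0 damage


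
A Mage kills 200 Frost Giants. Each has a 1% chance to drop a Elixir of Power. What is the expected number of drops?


Expected drops = kills * (drop_rate / 100)
= 200 * (1 / 100)
= 200 * 0.01
= 2.0

2.0 drops


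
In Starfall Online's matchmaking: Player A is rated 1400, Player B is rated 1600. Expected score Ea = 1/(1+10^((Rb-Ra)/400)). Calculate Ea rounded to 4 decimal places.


Elo expected score: Ea = 1/(1 + 10^((Rb-Ra)/400))
Rb - Ra = 1600 - 1400 = 200
(Rb-Ra)/400 = 200/400 = 0.5
10^0.5 = 3.162278
Ea = 1/(1 + 3.162278) = 1/4.162278 = 0.2403

0.2403


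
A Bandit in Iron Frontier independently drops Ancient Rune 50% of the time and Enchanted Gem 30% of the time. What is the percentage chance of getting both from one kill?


For independent events, P(both) = P(A) * P(B)
= 50% * 30%
= 1500 / 100 %
= 15.0%

15.0%


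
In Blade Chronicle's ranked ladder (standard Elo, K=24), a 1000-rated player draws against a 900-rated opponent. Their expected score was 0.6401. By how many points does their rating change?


Elo update: delta = K * (S - Ea), where S = 0.5 (draws)
S - Ea = 0.5 - 0.6401 = -0.1401
Rating change = 24 * -0.1401
= -3.36

-3.36 rating points


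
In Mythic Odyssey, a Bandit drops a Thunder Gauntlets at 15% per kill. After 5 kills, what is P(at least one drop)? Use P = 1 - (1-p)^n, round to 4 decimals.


P(at least one) = 1 - P(none) = 1 - (1-p)^n
p = 15/100 = 0.15
1 - p = 0.85
(1 - p)^5 = 0.85^5 = 0.443705
P(at least one) = 1 - 0.443705 = 0.5563

0.5563


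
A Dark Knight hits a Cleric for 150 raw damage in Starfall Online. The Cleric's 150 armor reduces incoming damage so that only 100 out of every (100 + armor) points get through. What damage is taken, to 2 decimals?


actual = 150 * 100 / (100 + 150)
= 150 * 100 / 250
= 15000 / 250
= 60.00

60.00 damage


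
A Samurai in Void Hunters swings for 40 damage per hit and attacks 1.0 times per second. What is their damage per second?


DPS = damage * attack_speed
= 40 * 1.0
= 40.0

40.0 DPS


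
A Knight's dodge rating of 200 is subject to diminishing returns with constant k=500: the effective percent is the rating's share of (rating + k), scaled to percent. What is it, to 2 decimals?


effective% = rating / (rating + k) * 100
= 200 / (200 + 500) * 100
= 200 / 700 * 100
= 0.285714 * 100
= 28.57%

28.57%


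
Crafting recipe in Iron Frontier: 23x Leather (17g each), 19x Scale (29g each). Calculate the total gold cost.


Cost breakdown:
  Leather: 23 * 17 = 391
  Scale: 19 * 29 = 551
Total = 391 + 551 = 942

942 gold


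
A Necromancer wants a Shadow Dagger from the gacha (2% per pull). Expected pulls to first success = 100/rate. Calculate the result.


Expected pulls for a geometric distribution = 1/p = 100 / rate%
= 100 / 2
= 50.0

50.0 pulls


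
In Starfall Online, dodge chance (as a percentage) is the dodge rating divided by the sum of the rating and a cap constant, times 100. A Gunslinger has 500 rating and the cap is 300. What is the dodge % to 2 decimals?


dodge% = 500 / (500 + 300) * 100
= 500 / 800 * 100
= 0.625 * 100
= 62.50%

62.50%


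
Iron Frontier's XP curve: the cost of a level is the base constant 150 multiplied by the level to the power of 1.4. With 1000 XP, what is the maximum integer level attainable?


XP = 150 * level^1.4, so level = (XP / 150)^(1/1.4)
= (1000 / 150)^(1/1.4)
= 6.6667^0.7143
= 3.8771
Floor: level = 3

level 3


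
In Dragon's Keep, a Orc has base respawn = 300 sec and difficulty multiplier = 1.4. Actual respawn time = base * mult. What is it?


Respawn time = base * multiplier
= 300 * 1.4
= 420.0 seconds

420.0 seconds


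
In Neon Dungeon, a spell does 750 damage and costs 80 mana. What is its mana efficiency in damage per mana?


Efficiency = damage / mana
= 750 / 80
= 9.38

9.38 dmg/mana


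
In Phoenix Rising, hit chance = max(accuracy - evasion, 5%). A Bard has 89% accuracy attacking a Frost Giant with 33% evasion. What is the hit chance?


accuracy - evasion = 89 - 33 = 56
Apply floor: max(56, 5) = 56
Hit chance = 56%

56%


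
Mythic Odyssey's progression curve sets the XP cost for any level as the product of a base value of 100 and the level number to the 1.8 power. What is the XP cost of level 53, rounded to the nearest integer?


XP = 100 * level^1.8
Substitute level = 53:
XP = 100 * 53^1.8
= 100 * 1269.6867
= 126969

126969 XP


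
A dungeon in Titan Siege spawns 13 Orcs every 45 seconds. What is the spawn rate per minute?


Spawns per minute = count * (60 / interval)
= 13 * (60 / 45)
= 13 * 1.3333
= 17.33

17.33 per minute


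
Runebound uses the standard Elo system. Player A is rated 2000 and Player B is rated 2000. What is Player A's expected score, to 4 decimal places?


Elo expected score: Ea = 1/(1 + 10^((Rb-Ra)/400))
Rb - Ra = 2000 - 2000 = 0
(Rb-Ra)/400 = 0/400 = 0.0
10^0.0 = 1.0
Ea = 1/(1 + 1.0) = 1/2.0 = 0.5000

0.5000


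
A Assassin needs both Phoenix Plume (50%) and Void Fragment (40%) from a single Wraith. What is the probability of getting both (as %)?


For independent events, P(both) = P(A) * P(B)
= 50% * 40%
= 2000 / 100 %
= 20.0%

20.0%


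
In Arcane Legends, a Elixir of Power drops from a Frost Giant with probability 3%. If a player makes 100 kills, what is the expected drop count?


Expected drops = kills * (drop_rate / 100)
= 100 * (3 / 100)
= 100 * 0.03
= 3.0

3.0 drops


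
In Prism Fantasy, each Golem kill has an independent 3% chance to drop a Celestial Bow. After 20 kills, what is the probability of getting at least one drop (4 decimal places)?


P(at least one) = 1 - P(none) = 1 - (1-p)^n
p = 3/100 = 0.03
1 - p = 0.97
(1 - p)^20 = 0.97^20 = 0.543794
P(at least one) = 1 - 0.543794 = 0.4562

0.4562


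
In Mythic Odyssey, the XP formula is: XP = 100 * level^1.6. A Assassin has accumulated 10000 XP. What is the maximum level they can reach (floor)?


XP = 100 * level^1.6, so level = (XP / 100)^(1/1.6)
= (10000 / 100)^(1/1.6)
= 100.0^0.625
= 17.7828
Floor: level = 17

level 17


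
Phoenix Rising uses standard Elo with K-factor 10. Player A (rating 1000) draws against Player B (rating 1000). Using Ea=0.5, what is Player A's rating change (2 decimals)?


Elo update: delta = K * (S - Ea), where S = 0.5 (draws)
S - Ea = 0.5 - 0.5 = 0.0
Rating change = 10 * 0.0
= 0.00

0.00 rating points


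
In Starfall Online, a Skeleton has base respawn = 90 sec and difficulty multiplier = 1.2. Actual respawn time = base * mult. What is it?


Respawn time = base * multiplier
= 90 * 1.2
= 108.0 seconds

108.0 seconds


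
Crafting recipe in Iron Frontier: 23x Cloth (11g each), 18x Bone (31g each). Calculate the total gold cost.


Cost breakdown:
  Cloth: 23 * 11 = 253
  Bone: 18 * 31 = 558
Total = 253 + 558 = 811

811 gold


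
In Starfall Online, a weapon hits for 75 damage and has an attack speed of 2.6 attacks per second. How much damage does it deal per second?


DPS = damage * attack_speed
= 75 * 2.6
= 195.0

195.0 DPS


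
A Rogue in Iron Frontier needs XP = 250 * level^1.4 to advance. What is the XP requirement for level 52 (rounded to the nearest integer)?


XP = 250 * level^1.4
Substitute level = 52:
XP = 250 * 52^1.4
= 250 * 252.5833
= 63146

63146 XP


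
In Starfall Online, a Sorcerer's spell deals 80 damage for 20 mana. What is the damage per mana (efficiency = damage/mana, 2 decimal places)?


Efficiency = damage / mana
= 80 / 20
= 4.00

4.00 dmg/mana


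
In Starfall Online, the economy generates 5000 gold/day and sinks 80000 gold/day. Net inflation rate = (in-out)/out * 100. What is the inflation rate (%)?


Net gold = 5000 - 80000 = -75000
Inflation rate = net / sunk * 100 = -75000 / 80000 * 100
= -0.9375 * 100
= -93.75%

-93.75%


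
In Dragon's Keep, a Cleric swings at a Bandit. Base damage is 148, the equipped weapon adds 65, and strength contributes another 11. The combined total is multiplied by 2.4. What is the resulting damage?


Sum base + weapon + str = 148 + 65 + 11 = 224
Multiply by 2.4:
224 * 2.4 = 537.6

537.6 damage


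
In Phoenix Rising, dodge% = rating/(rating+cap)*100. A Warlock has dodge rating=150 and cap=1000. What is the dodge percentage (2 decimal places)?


dodge% = 150 / (150 + 1000) * 100
= 150 / 1150 * 100
= 0.130435 * 100
= 13.04%

13.04%


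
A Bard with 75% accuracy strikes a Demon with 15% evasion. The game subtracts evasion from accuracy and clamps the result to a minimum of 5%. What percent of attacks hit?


accuracy - evasion = 75 - 15 = 60
Apply floor: max(60, 5) = 60
Hit chance = 60%

60%


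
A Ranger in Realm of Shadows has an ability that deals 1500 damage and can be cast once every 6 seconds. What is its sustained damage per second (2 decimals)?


DPS = damage / cooldown
= 1500 / 6
= 250.00

250.00 DPS


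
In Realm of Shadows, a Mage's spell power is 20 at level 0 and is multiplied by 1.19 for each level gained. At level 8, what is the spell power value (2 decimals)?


value = base * growth^level
= 20 * 1.19^8
= 20 * 4.021385
= 80.43

80.43 spell power


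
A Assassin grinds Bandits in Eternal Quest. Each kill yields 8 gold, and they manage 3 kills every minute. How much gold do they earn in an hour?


Gold per minute = 8 * 3 = 24
Gold per hour = 24 * 60 = 1440

1440 gold/hour


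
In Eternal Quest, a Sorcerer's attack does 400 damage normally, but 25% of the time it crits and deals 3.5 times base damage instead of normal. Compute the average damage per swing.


E[dmg] = base * (1 + crit_chance * (crit_mult - 1))
cc as decimal = 25/100 = 0.25
cm - 1 = 3.5 - 1 = 2.5
Bonus factor = 0.25 * 2.5 = 0.625
Total multiplier = 1 + 0.625 = 1.625
Expected damage = 400 * 1.625 = 650.00

650.00 damage


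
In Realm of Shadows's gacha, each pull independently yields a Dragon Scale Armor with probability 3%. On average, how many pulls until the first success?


Expected pulls for a geometric distribution = 1/p = 100 / rate%
= 100 / 3
= 33.33

33.33 pulls


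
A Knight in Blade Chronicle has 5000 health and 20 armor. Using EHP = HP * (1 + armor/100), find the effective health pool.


EHP = 5000 * (1 + 20/100)
= 5000 * (1 + 0.2)
= 5000 * 1.2
= 6000.0

6000.0 EHP


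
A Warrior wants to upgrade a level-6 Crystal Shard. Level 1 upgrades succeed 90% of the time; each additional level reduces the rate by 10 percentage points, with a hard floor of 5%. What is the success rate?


raw_rate = 90 - 10 * (6 - 1)
= 90 - 10 * 5
= 90 - 50
= 40
Apply floor: max(40, 5) = 40%

40%


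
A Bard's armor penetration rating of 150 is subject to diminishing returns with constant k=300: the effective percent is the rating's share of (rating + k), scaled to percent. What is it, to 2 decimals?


effective% = rating / (rating + k) * 100
= 150 / (150 + 300) * 100
= 150 / 450 * 100
= 0.333333 * 100
= 33.33%

33.33%


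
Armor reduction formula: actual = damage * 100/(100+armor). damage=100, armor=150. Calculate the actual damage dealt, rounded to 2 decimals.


actual = 100 * 100 / (100 + 150)
= 100 * 100 / 250
= 10000 / 250
= 40.00

40.00 damage


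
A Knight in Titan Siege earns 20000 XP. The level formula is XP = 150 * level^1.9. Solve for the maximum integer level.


XP = 150 * level^1.9, so level = (XP / 150)^(1/1.9)
= (20000 / 150)^(1/1.9)
= 133.3333^0.5263
= 13.1338
Floor: level = 13

level 13


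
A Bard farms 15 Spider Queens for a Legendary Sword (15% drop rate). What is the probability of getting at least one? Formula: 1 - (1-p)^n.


P(at least one) = 1 - P(none) = 1 - (1-p)^n
p = 15/100 = 0.15
1 - p = 0.85
(1 - p)^15 = 0.85^15 = 0.087354
P(at least one) = 1 - 0.087354 = 0.9126

0.9126


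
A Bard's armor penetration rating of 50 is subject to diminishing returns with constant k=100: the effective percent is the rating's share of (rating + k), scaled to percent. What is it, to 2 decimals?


effective% = rating / (rating + k) * 100
= 50 / (50 + 100) * 100
= 50 / 150 * 100
= 0.333333 * 100
= 33.33%

33.33%


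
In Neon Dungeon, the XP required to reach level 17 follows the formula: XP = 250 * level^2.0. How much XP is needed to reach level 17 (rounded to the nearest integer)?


XP = 250 * level^2.0
Substitute level = 17:
XP = 250 * 17^2.0
= 250 * 289.0
= 72250

72250 XP


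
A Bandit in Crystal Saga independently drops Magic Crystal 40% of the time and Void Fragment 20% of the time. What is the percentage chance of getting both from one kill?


For independent events, P(both) = P(A) * P(B)
= 40% * 20%
= 800 / 100 %
= 8.0%

8.0%


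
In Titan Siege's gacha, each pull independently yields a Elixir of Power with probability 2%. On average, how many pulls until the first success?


Expected pulls for a geometric distribution = 1/p = 100 / rate%
= 100 / 2
= 50.0

50.0 pulls


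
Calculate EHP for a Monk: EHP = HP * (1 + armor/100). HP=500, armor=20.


EHP = 500 * (1 + 20/100)
= 500 * (1 + 0.2)
= 500 * 1.2
= 600.0

600.0 EHP


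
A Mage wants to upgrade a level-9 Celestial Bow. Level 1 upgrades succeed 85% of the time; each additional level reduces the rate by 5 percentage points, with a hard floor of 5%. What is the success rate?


raw_rate = 85 - 5 * (9 - 1)
= 85 - 5 * 8
= 85 - 40
= 45
Apply floor: max(45, 5) = 45%

45%


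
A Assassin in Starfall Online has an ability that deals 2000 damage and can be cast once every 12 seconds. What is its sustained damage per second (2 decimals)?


DPS = damage / cooldown
= 2000 / 12
= 166.67

166.67 DPS


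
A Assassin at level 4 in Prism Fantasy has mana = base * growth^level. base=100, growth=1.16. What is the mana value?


value = base * growth^level
= 100 * 1.16^4
= 100 * 1.810639
= 181.06

181.06 mana


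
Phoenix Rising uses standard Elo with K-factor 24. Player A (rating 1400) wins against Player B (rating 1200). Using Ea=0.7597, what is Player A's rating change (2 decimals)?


Elo update: delta = K * (S - Ea), where S = 1 (wins)
S - Ea = 1 - 0.7597 = 0.2403
Rating change = 24 * 0.2403
= 5.77

5.77 rating points


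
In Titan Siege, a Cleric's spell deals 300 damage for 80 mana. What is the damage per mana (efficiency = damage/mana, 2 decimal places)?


Efficiency = damage / mana
= 300 / 80
= 3.75

3.75 dmg/mana


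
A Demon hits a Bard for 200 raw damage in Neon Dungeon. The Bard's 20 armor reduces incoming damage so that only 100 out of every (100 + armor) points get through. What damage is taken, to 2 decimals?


actual = 200 * 100 / (100 + 20)
= 200 * 100 / 120
= 20000 / 120
= 166.67

166.67 damage


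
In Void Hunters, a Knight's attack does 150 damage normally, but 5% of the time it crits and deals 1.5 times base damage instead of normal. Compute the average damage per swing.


E[dmg] = base * (1 + crit_chance * (crit_mult - 1))
cc as decimal = 5/100 = 0.05
cm - 1 = 1.5 - 1 = 0.5
Bonus factor = 0.05 * 0.5 = 0.025
Total multiplier = 1 + 0.025 = 1.025
Expected damage = 150 * 1.025 = 153.75

153.75 damage


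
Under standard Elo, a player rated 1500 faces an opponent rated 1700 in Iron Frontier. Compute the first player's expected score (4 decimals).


Elo expected score: Ea = 1/(1 + 10^((Rb-Ra)/400))
Rb - Ra = 1700 - 1500 = 200
(Rb-Ra)/400 = 200/400 = 0.5
10^0.5 = 3.162278
Ea = 1/(1 + 3.162278) = 1/4.162278 = 0.2403

0.2403


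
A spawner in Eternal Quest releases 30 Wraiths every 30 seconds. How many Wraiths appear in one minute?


Spawns per minute = count * (60 / interval)
= 30 * (60 / 30)
= 30 * 2.0
= 60.0

60.0 per minute


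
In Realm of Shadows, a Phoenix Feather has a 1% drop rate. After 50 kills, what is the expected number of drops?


Expected drops = kills * (drop_rate / 100)
= 50 * (1 / 100)
= 50 * 0.01
= 0.5

0.5 drops


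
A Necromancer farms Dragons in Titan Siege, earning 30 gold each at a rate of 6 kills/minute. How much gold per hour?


Gold per minute = 30 * 6 = 180
Gold per hour = 180 * 60 = 10800

10800 gold/hour


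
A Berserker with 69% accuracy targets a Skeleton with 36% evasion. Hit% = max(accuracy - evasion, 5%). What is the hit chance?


accuracy - evasion = 69 - 36 = 33
Apply floor: max(33, 5) = 33
Hit chance = 33%

33%


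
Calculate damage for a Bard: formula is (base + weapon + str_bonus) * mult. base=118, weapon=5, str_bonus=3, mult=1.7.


Sum base + weapon + str = 118 + 5 + 3 = 126
Multiply by 1.7:
126 * 1.7 = 214.2

214.2 damage


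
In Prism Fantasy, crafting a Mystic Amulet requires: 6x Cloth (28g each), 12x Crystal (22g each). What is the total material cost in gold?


Cost breakdown:
  Cloth: 6 * 28 = 168
  Crystal: 12 * 22 = 264
Total = 168 + 264 = 432

432 gold


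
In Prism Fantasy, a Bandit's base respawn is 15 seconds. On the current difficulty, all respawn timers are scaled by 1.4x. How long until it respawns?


Respawn time = base * multiplier
= 15 * 1.4
= 21.0 seconds

21.0 seconds


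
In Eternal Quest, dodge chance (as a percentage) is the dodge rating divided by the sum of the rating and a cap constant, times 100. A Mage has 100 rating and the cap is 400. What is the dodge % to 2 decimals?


dodge% = 100 / (100 + 400) * 100
= 100 / 500 * 100
= 0.2 * 100
= 20.00%

20.00%


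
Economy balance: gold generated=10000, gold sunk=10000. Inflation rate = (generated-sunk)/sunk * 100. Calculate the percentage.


Net gold = 10000 - 10000 = 0
Inflation rate = net / sunk * 100 = 0 / 10000 * 100
= 0.0 * 100
= 0.00%

0.00%


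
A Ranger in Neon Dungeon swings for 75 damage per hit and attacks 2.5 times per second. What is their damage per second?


DPS = damage * attack_speed
= 75 * 2.5
= 187.5

187.5 DPS
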